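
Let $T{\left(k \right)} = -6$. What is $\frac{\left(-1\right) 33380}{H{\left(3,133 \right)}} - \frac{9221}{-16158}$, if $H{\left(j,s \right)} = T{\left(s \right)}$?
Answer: $\frac{29967187}{5386} \approx 5563.9$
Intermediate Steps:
$H{\left(j,s \right)} = -6$
$\frac{\left(-1\right) 33380}{H{\left(3,133 \right)}} - \frac{9221}{-16158} = \frac{\left(-1\right) 33380}{-6} - \frac{9221}{-16158} = \left(-33380\right) \left(- \frac{1}{6}\right) - - \frac{9221}{16158} = \frac{16690}{3} + \frac{9221}{16158} = \frac{29967187}{5386}$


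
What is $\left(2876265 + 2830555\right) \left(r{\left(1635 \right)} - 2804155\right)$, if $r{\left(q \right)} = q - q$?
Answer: $-16002807837100$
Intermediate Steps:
$r{\left(q \right)} = 0$
$\left(2876265 + 2830555\right) \left(r{\left(1635 \right)} - 2804155\right) = \left(2876265 + 2830555\right) \left(0 - 2804155\right) = 5706820 \left(-2804155\right) = -16002807837100$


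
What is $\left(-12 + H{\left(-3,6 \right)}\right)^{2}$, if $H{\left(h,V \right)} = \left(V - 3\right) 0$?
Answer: $144$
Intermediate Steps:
$H{\left(h,V \right)} = 0$ ($H{\left(h,V \right)} = \left(-3 + V\right) 0 = 0$)
$\left(-12 + H{\left(-3,6 \right)}\right)^{2} = \left(-12 + 0\right)^{2} = \left(-12\right)^{2} = 144$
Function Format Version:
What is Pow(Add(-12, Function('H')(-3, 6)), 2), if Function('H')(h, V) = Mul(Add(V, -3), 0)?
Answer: 144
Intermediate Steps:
Function('H')(h, V) = 0 (Function('H')(h, V) = Mul(Add(-3, V), 0) = 0)
Pow(Add(-12, Function('H')(-3, 6)), 2) = Pow(Add(-12, 0), 2) = Pow(-12, 2) = 144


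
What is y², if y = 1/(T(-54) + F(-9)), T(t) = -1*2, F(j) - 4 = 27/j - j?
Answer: 1/64 ≈ 0.015625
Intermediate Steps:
F(j) = 4 - j + 27/j (F(j) = 4 + (27/j - j) = 4 + (-j + 27/j) = 4 - j + 27/j)
T(t) = -2
y = ⅛ (y = 1/(-2 + (4 - 1*(-9) + 27/(-9))) = 1/(-2 + (4 + 9 + 27*(-⅑))) = 1/(-2 + (4 + 9 - 3)) = 1/(-2 + 10) = 1/8 = ⅛ ≈ 0.12500)
y² = (⅛)² = 1/64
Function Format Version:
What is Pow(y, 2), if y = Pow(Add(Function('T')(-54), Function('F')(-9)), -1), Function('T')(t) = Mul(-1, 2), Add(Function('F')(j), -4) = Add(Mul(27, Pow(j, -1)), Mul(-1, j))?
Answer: Rational(1, 64) ≈ 0.015625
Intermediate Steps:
Function('F')(j) = Add(4, Mul(-1, j), Mul(27, Pow(j, -1))) (Function('F')(j) = Add(4, Add(Mul(27, Pow(j, -1)), Mul(-1, j))) = Add(4, Add(Mul(-1, j), Mul(27, Pow(j, -1)))) = Add(4, Mul(-1, j), Mul(27, Pow(j, -1))))
Function('T')(t) = -2
y = Rational(1, 8) (y = Pow(Add(-2, Add(4, Mul(-1, -9), Mul(27, Pow(-9, -1)))), -1) = Pow(Add(-2, Add(4, 9, Mul(27, Rational(-1, 9)))), -1) = Pow(Add(-2, Add(4, 9, -3)), -1) = Pow(Add(-2, 10), -1) = Pow(8, -1) = Rational(1, 8) ≈ 0.12500)
Pow(y, 2) = Pow(Rational(1, 8), 2) = Rational(1, 64)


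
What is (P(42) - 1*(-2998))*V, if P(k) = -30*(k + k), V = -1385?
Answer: -662030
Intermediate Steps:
P(k) = -60*k
(P(42) - 1*(-2998))*V = (-60*42 - 1*(-2998))*(-1385) = (-2520 + 2998)*(-1385) = 478*(-1385) = -662030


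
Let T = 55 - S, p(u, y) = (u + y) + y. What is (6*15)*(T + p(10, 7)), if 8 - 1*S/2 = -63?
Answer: -5670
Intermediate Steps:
S = 142 (S = 16 - 2*(-63) = 16 + 126 = 142)
p(u, y) = u + 2*y
T = -87 (T = 55 - 1*142 = 55 - 142 = -87)
(6*15)*(T + p(10, 7)) = (6*15)*(-87 + (10 + 2*7)) = 90*(-87 + (10 + 14)) = 90*(-87 + 24) = 90*(-63) = -5670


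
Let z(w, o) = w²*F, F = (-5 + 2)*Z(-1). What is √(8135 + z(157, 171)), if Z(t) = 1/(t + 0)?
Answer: √82082 ≈ 286.50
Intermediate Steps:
Z(t) = 1/t
F = 3 (F = (-5 + 2)/(-1) = -3*(-1) = 3)
z(w, o) = 3*w² (z(w, o) = w²*3 = 3*w²)
√(8135 + z(157, 171)) = √(8135 + 3*157²) = √(8135 + 3*24649) = √(8135 + 73947) = √82082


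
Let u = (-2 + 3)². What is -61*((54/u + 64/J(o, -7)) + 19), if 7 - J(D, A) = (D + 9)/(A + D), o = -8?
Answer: -265289/53 ≈ -5005.5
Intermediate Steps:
u = 1 (u = 1² = 1)
J(D, A) = 7 - (9 + D)/(A + D) (J(D, A) = 7 - (D + 9)/(A + D) = 7 - (9 + D)/(A + D))
-61*((54/u + 64/J(o, -7)) + 19) = -61*((54/1 + 64/(((-9 + 6*(-8) + 7*(-7))/(-7 - 8)))) + 19) = -61*((54*1 + 64/(((-9 - 48 - 49)/(-15)))) + 19) = -61*((54 + 64/((-1/15*(-106)))) + 19) = -61*((54 + 64/(106/15)) + 19) = -61*((54 + 64*(15/106)) + 19) = -61*((54 + 480/53) + 19) = -61*(3342/53 + 19) = -61*4349/53 = -265289/53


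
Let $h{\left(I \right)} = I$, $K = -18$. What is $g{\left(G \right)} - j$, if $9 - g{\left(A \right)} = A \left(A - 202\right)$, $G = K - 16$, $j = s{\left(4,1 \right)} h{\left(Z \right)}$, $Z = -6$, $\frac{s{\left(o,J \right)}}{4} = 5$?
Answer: $-7895$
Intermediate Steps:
$s{\left(o,J \right)} = 20$ ($s{\left(o,J \right)} = 4 \cdot 5 = 20$)
$j = -120$ ($j = 20 \left(-6\right) = -120$)
$G = -34$ ($G = -18 - 16 = -34$)
$g{\left(A \right)} = 9 - A \left(-202 + A\right)$ ($g{\left(A \right)} = 9 - A \left(A - 202\right) = 9 - A \left(-202 + A\right)$)
$g{\left(G \right)} - j = \left(9 - \left(-34\right)^{2} + 202 \left(-34\right)\right) - -120 = \left(9 - 1156 - 6868\right) + 120 = -8015 + 120 = -7895$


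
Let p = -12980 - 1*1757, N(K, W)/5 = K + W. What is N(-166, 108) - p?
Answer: 14447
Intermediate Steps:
N(K, W) = 5*K + 5*W (N(K, W) = 5*(K + W) = 5*K + 5*W)
p = -14737 (p = -12980 - 1757 = -14737)
N(-166, 108) - p = (5*(-166) + 5*108) - 1*(-14737) = (-830 + 540) + 14737 = -290 + 14737 = 14447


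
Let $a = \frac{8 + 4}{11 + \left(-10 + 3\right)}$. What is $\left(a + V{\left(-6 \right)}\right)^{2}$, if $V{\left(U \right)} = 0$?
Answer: $9$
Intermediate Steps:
$a = 3$ ($a = \frac{12}{11 - 7} = \frac{12}{4} = 12 \cdot \frac{1}{4} = 3$)
$\left(a + V{\left(-6 \right)}\right)^{2} = \left(3 + 0\right)^{2} = 3^{2} = 9$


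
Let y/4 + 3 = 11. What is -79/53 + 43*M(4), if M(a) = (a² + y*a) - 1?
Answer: 325818/53 ≈ 6147.5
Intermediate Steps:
y = 32 (y = -12 + 4*11 = -12 + 44 = 32)
M(a) = -1 + a² + 32*a (M(a) = (a² + 32*a) - 1 = -1 + a² + 32*a)
-79/53 + 43*M(4) = -79/53 + 43*(-1 + 4² + 32*4) = -79*1/53 + 43*(-1 + 16 + 128) = -79/53 + 43*143 = -79/53 + 6149 = 325818/53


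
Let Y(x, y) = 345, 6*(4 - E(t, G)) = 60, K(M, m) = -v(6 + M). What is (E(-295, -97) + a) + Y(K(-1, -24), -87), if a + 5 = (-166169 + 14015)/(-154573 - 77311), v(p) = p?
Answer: 38800705/115942 ≈ 334.66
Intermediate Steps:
K(M, m) = -6 - M (K(M, m) = -(6 + M) = -6 - M)
E(t, G) = -6 (E(t, G) = 4 - ⅙*60 = 4 - 10 = -6)
a = -503633/115942 (a = -5 + (-166169 + 14015)/(-154573 - 77311) = -5 - 152154/(-231884) = -5 - 152154*(-1/231884) = -5 + 76077/115942 = -503633/115942 ≈ -4.3438)
(E(-295, -97) + a) + Y(K(-1, -24), -87) = (-6 - 503633/115942) + 345 = -1199285/115942 + 345 = 38800705/115942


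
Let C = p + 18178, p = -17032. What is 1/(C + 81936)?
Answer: 1/83082 ≈ 1.2036e-5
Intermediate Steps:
C = 1146 (C = -17032 + 18178 = 1146)
1/(C + 81936) = 1/(1146 + 81936) = 1/83082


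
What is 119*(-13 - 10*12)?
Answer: -15827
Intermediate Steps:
119*(-13 - 10*12) = 119*(-13 - 120) = 119*(-133) = -15827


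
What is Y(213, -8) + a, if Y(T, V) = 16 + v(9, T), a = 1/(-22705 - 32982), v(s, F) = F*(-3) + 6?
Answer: -34358880/55687 ≈ -617.00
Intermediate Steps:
v(s, F) = 6 - 3*F (v(s, F) = -3*F + 6 = 6 - 3*F)
a = -1/55687 (a = 1/(-55687) = -1/55687 ≈ -1.7957e-5)
Y(T, V) = 22 - 3*T (Y(T, V) = 16 + (6 - 3*T) = 22 - 3*T)
Y(213, -8) + a = (22 - 3*213) - 1/55687 = (22 - 639) - 1/55687 = -617 - 1/55687 = -34358880/55687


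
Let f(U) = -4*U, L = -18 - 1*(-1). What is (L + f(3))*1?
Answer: -29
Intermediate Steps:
L = -17 (L = -18 + 1 = -17)
(L + f(3))*1 = (-17 - 4*3)*1 = (-17 - 12)*1 = -29*1 = -29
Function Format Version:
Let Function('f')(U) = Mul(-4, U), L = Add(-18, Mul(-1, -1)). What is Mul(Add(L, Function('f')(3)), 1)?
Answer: -29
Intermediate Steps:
L = -17 (L = Add(-18, 1) = -17)
Mul(Add(L, Function('f')(3)), 1) = Mul(Add(-17, Mul(-4, 3)), 1) = Mul(Add(-17, -12), 1) = Mul(-29, 1) = -29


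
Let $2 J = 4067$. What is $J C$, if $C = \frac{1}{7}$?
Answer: $\frac{581}{2} \approx 290.5$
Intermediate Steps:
$J = \frac{4067}{2}$ ($J = \frac{1}{2} \cdot 4067 = \frac{4067}{2} \approx 2033.5$)
$C = \frac{1}{7} \approx 0.14286$
$J C = \frac{4067}{2} \cdot \frac{1}{7} = \frac{581}{2}$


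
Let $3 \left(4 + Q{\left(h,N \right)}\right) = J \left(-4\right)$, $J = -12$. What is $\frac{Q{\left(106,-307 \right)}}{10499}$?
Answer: $\frac{12}{10499} \approx 0.001143$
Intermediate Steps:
$Q{\left(h,N \right)} = 12$ ($Q{\left(h,N \right)} = -4 + \frac{\left(-12\right) \left(-4\right)}{3} = -4 + \frac{1}{3} \cdot 48 = -4 + 16 = 12$)
$\frac{Q{\left(106,-307 \right)}}{10499} = \frac{12}{10499}$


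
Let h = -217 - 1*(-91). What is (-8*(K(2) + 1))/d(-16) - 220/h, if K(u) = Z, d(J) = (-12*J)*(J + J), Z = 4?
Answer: 28265/16128 ≈ 1.7525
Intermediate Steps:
d(J) = -24*J**2 (d(J) = (-12*J)*(2*J) = -24*J**2)
K(u) = 4
h = -126 (h = -217 + 91 = -126)
(-8*(K(2) + 1))/d(-16) - 220/h = (-8*(4 + 1))/((-24*(-16)**2)) - 220/(-126) = (-8*5)/((-24*256)) - 220*(-1/126) = -40/(-6144) + 110/63 = -40*(-1/6144) + 110/63 = 5/768 + 110/63 = 28265/16128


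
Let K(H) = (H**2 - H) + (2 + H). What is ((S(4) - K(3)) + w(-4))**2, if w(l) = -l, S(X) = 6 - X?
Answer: 25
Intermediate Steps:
K(H) = 2 + H**2
((S(4) - K(3)) + w(-4))**2 = (((6 - 1*4) - (2 + 3**2)) - 1*(-4))**2 = (((6 - 4) - (2 + 9)) + 4)**2 = ((2 - 1*11) + 4)**2 = ((2 - 11) + 4)**2 = (-9 + 4)**2 = (-5)**2 = 25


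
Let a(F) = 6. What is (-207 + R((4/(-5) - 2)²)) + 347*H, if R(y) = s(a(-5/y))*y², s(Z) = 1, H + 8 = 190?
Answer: 39380291/625 ≈ 63008.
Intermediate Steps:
H = 182 (H = -8 + 190 = 182)
R(y) = y² (R(y) = 1*y² = y²)
(-207 + R((4/(-5) - 2)²)) + 347*H = (-207 + ((4/(-5) - 2)²)²) + 347*182 = (-207 + ((4*(-⅕) - 2)²)²) + 63154 = (-207 + ((-⅘ - 2)²)²) + 63154 = (-207 + ((-14/5)²)²) + 63154 = (-207 + (196/25)²) + 63154 = (-207 + 38416/625) + 63154 = -90959/625 + 63154 = 39380291/625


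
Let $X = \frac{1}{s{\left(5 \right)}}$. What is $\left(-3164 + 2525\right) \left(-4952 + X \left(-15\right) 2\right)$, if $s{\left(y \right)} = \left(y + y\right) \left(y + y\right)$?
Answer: $\frac{31645197}{10} \approx 3.1645 \cdot 10^{6}$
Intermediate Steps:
$s{\left(y \right)} = 4 y^{2}$ ($s{\left(y \right)} = 2 y 2 y = 4 y^{2}$)
$X = \frac{1}{100}$ ($X = \frac{1}{4 \cdot 5^{2}} = \frac{1}{4 \cdot 25} = \frac{1}{100} \approx 0.01$)
$\left(-3164 + 2525\right) \left(-4952 + X \left(-15\right) 2\right) = \left(-3164 + 2525\right) \left(-4952 + \frac{1}{100} \left(-15\right) 2\right) = - 639 \left(-4952 - \frac{3}{10}\right) = \left(-639\right) \left(- \frac{49523}{10}\right) = \frac{31645197}{10}$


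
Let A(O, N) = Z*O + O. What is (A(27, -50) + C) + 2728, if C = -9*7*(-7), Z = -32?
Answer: 2332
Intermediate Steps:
C = 441 (C = -63*(-7) = 441)
A(O, N) = -31*O (A(O, N) = -32*O + O = -31*O)
(A(27, -50) + C) + 2728 = (-31*27 + 441) + 2728 = (-837 + 441) + 2728 = -396 + 2728 = 2332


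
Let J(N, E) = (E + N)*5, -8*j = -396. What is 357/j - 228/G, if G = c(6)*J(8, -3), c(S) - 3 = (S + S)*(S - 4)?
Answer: 17014/2475 ≈ 6.8743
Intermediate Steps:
j = 99/2 (j = -⅛*(-396) = 99/2 ≈ 49.500)
J(N, E) = 5*E + 5*N
c(S) = 3 + 2*S*(-4 + S) (c(S) = 3 + (S + S)*(S - 4) = 3 + (2*S)*(-4 + S) = 3 + 2*S*(-4 + S))
G = 675 (G = (3 - 8*6 + 2*6²)*(5*(-3) + 5*8) = (3 - 48 + 2*36)*(-15 + 40) = (3 - 48 + 72)*25 = 27*25 = 675)
357/j - 228/G = 357/(99/2) - 228/675 = 357*(2/99) - 228*1/675 = 238/33 - 76/225 = 17014/2475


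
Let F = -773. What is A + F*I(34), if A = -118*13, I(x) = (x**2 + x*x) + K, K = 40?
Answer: -1819630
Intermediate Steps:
I(x) = 40 + 2*x**2 (I(x) = (x**2 + x*x) + 40 = (x**2 + x**2) + 40 = 2*x**2 + 40 = 40 + 2*x**2)
A = -1534
A + F*I(34) = -1534 - 773*(40 + 2*34**2) = -1534 - 773*(40 + 2*1156) = -1534 - 773*(40 + 2312) = -1534 - 773*2352 = -1534 - 1818096 = -1819630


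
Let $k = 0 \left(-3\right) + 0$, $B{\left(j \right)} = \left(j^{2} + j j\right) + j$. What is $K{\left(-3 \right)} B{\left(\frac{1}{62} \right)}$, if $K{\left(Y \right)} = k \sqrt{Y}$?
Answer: $0$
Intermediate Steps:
$B{\left(j \right)} = j + 2 j^{2}$ ($B{\left(j \right)} = \left(j^{2} + j^{2}\right) + j = 2 j^{2} + j = j + 2 j^{2}$)
$k = 0$ ($k = 0 + 0 = 0$)
$K{\left(Y \right)} = 0$ ($K{\left(Y \right)} = 0 \sqrt{Y} = 0$)
$K{\left(-3 \right)} B{\left(\frac{1}{62} \right)} = 0 \frac{1 + \frac{2}{62}}{62} = 0 \frac{1 + 2 \cdot \frac{1}{62}}{62} = 0 \frac{1 + \frac{1}{31}}{62} = 0 \cdot \frac{1}{62} \cdot \frac{32}{31} = 0 \cdot \frac{16}{961} = 0$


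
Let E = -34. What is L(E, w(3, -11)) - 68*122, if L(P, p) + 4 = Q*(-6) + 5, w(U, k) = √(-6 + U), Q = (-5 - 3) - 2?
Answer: -8235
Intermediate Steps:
Q = -10 (Q = -8 - 2 = -10)
L(P, p) = 61 (L(P, p) = -4 + (-10*(-6) + 5) = -4 + (60 + 5) = -4 + 65 = 61)
L(E, w(3, -11)) - 68*122 = 61 - 68*122 = 61 - 8296 = -8235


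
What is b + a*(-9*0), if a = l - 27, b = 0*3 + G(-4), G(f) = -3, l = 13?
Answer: -3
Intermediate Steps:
b = -3 (b = 0*3 - 3 = 0 - 3 = -3)
a = -14 (a = 13 - 27 = -14)
b + a*(-9*0) = -3 - (-126)*0 = -3 - 14*0 = -3 + 0 = -3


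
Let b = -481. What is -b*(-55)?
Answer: -26455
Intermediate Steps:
-b*(-55) = -(-481)*(-55) = -1*26455 = -26455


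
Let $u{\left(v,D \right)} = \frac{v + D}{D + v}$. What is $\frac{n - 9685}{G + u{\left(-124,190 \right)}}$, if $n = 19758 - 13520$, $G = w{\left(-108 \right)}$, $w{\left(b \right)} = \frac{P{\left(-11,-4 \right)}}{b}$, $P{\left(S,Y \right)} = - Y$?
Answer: $- \frac{93069}{26} \approx -3579.6$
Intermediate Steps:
$w{\left(b \right)} = \frac{4}{b}$ ($w{\left(b \right)} = \frac{\left(-1\right) \left(-4\right)}{b} = \frac{4}{b}$)
$u{\left(v,D \right)} = 1$ ($u{\left(v,D \right)} = \frac{D + v}{D + v} = 1$)
$G = - \frac{1}{27}$ ($G = \frac{4}{-108} = 4 \left(- \frac{1}{108}\right) = - \frac{1}{27} \approx -0.037037$)
$n = 6238$
$\frac{n - 9685}{G + u{\left(-124,190 \right)}} = \frac{6238 - 9685}{- \frac{1}{27} + 1} = - \frac{3447}{\frac{26}{27}} = \left(-3447\right) \frac{27}{26} = - \frac{93069}{26}$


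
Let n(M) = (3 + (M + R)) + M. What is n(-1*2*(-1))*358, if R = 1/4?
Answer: 5191/2 ≈ 2595.5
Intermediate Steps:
R = ¼ (R = 1*(¼) = ¼ ≈ 0.25000)
n(M) = 13/4 + 2*M (n(M) = (3 + (M + ¼)) + M = (3 + (¼ + M)) + M = (13/4 + M) + M = 13/4 + 2*M)
n(-1*2*(-1))*358 = (13/4 + 2*(-1*2*(-1)))*358 = (13/4 + 2*(-2*(-1)))*358 = (13/4 + 2*2)*358 = (13/4 + 4)*358 = (29/4)*358 = 5191/2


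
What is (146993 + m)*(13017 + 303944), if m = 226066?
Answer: 118245153699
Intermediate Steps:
(146993 + m)*(13017 + 303944) = (146993 + 226066)*(13017 + 303944) = 373059*316961 = 118245153699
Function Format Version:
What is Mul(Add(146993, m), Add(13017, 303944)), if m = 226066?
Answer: 118245153699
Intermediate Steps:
Mul(Add(146993, m), Add(13017, 303944)) = Mul(Add(146993, 226066), Add(13017, 303944)) = Mul(373059, 316961) = 118245153699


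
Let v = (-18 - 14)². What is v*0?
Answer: 0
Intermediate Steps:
v = 1024 (v = (-32)² = 1024)
v*0 = 1024*0 = 0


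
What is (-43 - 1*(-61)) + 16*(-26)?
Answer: -398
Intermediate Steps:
(-43 - 1*(-61)) + 16*(-26) = (-43 + 61) - 416 = 18 - 416 = -398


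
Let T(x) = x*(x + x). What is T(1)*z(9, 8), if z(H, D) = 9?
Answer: 18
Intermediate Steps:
T(x) = 2*x**2 (T(x) = x*(2*x) = 2*x**2)
T(1)*z(9, 8) = (2*1**2)*9 = (2*1)*9 = 2*9 = 18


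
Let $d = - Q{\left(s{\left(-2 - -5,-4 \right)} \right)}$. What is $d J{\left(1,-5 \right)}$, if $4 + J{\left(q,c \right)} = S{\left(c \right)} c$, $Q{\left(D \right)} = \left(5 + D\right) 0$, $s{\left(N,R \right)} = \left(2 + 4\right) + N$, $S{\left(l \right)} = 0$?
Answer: $0$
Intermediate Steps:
$s{\left(N,R \right)} = 6 + N$
$Q{\left(D \right)} = 0$
$J{\left(q,c \right)} = -4$ ($J{\left(q,c \right)} = -4 + 0 c = -4 + 0 = -4$)
$d = 0$ ($d = \left(-1\right) 0 = 0$)
$d J{\left(1,-5 \right)} = 0 \left(-4\right) = 0$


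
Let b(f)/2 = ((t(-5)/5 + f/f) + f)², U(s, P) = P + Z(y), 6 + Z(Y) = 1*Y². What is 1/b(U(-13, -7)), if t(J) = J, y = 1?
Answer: 1/288 ≈ 0.0034722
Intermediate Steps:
Z(Y) = -6 + Y² (Z(Y) = -6 + 1*Y² = -6 + Y²)
U(s, P) = -5 + P (U(s, P) = P + (-6 + 1²) = P + (-6 + 1) = P - 5 = -5 + P)
b(f) = 2*f² (b(f) = 2*((-5/5 + f/f) + f)² = 2*((-5*⅕ + 1) + f)² = 2*((-1 + 1) + f)² = 2*(0 + f)² = 2*f²)
1/b(U(-13, -7)) = 1/(2*(-5 - 7)²) = 1/(2*(-12)²) = 1/(2*144) = 1/288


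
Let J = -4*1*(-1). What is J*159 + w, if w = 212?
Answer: 848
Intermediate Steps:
J = 4 (J = -4*(-1) = 4)
J*159 + w = 4*159 + 212 = 636 + 212 = 848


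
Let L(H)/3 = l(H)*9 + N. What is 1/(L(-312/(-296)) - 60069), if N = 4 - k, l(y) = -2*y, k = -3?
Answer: -37/2223882 ≈ -1.6638e-5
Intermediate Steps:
N = 7 (N = 4 - 1*(-3) = 4 + 3 = 7)
L(H) = 21 - 54*H (L(H) = 3*(-2*H*9 + 7) = 3*(-18*H + 7) = 3*(7 - 18*H) = 21 - 54*H)
1/(L(-312/(-296)) - 60069) = 1/((21 - (-16848)/(-296)) - 60069) = 1/((21 - (-16848)*(-1)/296) - 60069) = 1/((21 - 54*39/37) - 60069) = 1/((21 - 2106/37) - 60069) = 1/(-1329/37 - 60069) = 1/(-2223882/37) = -37/2223882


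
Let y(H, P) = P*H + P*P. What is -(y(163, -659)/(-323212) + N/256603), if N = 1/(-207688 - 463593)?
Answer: 14075803140368991/13918536408349729 ≈ 1.0113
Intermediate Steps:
y(H, P) = P² + H*P (y(H, P) = H*P + P² = P² + H*P)
N = -1/671281 (N = 1/(-671281) = -1/671281 ≈ -1.4897e-6)
-(y(163, -659)/(-323212) + N/256603) = -(-659*(163 - 659)/(-323212) - 1/671281/256603) = -(-659*(-496)*(-1/323212) - 1/671281*1/256603) = -(326864*(-1/323212) - 1/172252718443) = -(-81716/80803 - 1/172252718443) = -1*(-14075803140368991/13918536408349729) = 14075803140368991/13918536408349729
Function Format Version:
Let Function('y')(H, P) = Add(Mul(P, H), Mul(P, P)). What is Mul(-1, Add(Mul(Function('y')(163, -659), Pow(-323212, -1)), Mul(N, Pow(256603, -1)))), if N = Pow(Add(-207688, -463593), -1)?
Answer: Rational(14075803140368991, 13918536408349729) ≈ 1.0113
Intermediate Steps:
Function('y')(H, P) = Add(Pow(P, 2), Mul(H, P)) (Function('y')(H, P) = Add(Mul(H, P), Pow(P, 2)) = Add(Pow(P, 2), Mul(H, P)))
N = Rational(-1, 671281) (N = Pow(-671281, -1) = Rational(-1, 671281) ≈ -1.4897e-6)
Mul(-1, Add(Mul(Function('y')(163, -659), Pow(-323212, -1)), Mul(N, Pow(256603, -1)))) = Mul(-1, Add(Mul(Mul(-659, Add(163, -659)), Pow(-323212, -1)), Mul(Rational(-1, 671281), Pow(256603, -1)))) = Mul(-1, Add(Mul(Mul(-659, -496), Rational(-1, 323212)), Mul(Rational(-1, 671281), Rational(1, 256603)))) = Mul(-1, Add(Mul(326864, Rational(-1, 323212)), Rational(-1, 172252718443))) = Mul(-1, Add(Rational(-81716, 80803), Rational(-1, 172252718443))) = Mul(-1, Rational(-14075803140368991, 13918536408349729)) = Rational(14075803140368991, 13918536408349729)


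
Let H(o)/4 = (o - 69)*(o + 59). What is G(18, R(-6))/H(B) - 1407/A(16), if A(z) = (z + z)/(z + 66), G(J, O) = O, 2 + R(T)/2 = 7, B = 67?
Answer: -3634291/1008 ≈ -3605.4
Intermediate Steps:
H(o) = 4*(-69 + o)*(59 + o) (H(o) = 4*((o - 69)*(o + 59)) = 4*((-69 + o)*(59 + o)) = 4*(-69 + o)*(59 + o))
R(T) = 10 (R(T) = -4 + 2*7 = -4 + 14 = 10)
A(z) = 2*z/(66 + z) (A(z) = (2*z)/(66 + z) = 2*z/(66 + z))
G(18, R(-6))/H(B) - 1407/A(16) = 10/(-16284 - 40*67 + 4*67**2) - 1407/(2*16/(66 + 16)) = 10/(-16284 - 2680 + 4*4489) - 1407/(2*16/82) = 10/(-16284 - 2680 + 17956) - 1407/(2*16*(1/82)) = 10/(-1008) - 1407/16/41 = 10*(-1/1008) - 1407*41/16 = -5/504 - 57687/16 = -3634291/1008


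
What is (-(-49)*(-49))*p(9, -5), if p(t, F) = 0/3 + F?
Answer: 12005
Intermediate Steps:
p(t, F) = F (p(t, F) = 0*(⅓) + F = 0 + F = F)
(-(-49)*(-49))*p(9, -5) = -(-49)*(-49)*(-5) = -49*49*(-5) = -2401*(-5) = 12005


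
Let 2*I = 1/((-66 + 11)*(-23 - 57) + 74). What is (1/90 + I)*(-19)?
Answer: -85861/402660 ≈ -0.21323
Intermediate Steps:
I = 1/8948 (I = 1/(2*((-66 + 11)*(-23 - 57) + 74)) = 1/(2*(-55*(-80) + 74)) = 1/(2*(4400 + 74)) = (½)/4474 = (½)*(1/4474) = 1/8948 ≈ 0.00011176)
(1/90 + I)*(-19) = (1/90 + 1/8948)*(-19) = (4519/402660)*(-19) = -85861/402660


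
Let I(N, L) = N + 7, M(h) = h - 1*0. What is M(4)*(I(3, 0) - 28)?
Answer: -72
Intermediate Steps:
M(h) = h (M(h) = h + 0 = h)
I(N, L) = 7 + N
M(4)*(I(3, 0) - 28) = 4*((7 + 3) - 28) = 4*(10 - 28) = 4*(-18) = -72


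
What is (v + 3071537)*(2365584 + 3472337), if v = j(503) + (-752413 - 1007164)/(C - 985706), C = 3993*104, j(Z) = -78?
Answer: 10228425246201334143/570434 ≈ 1.7931e+13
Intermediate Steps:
C = 415272
v = -42734275/570434 (v = -78 + (-752413 - 1007164)/(415272 - 985706) = -78 - 1759577/(-570434) = -78 - 1759577*(-1/570434) = -78 + 1759577/570434 = -42734275/570434 ≈ -74.915)
(v + 3071537)*(2365584 + 3472337) = (-42734275/570434 + 3071537)*(2365584 + 3472337) = (1752066402783/570434)*5837921 = 10228425246201334143/570434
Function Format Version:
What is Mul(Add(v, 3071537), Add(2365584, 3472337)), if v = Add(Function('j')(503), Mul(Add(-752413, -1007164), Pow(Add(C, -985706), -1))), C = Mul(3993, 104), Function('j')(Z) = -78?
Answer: Rational(10228425246201334143, 570434) ≈ 1.7931e+13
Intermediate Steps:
C = 415272
v = Rational(-42734275, 570434) (v = Add(-78, Mul(Add(-752413, -1007164), Pow(Add(415272, -985706), -1))) = Add(-78, Mul(-1759577, Pow(-570434, -1))) = Add(-78, Mul(-1759577, Rational(-1, 570434))) = Add(-78, Rational(1759577, 570434)) = Rational(-42734275, 570434) ≈ -74.915)
Mul(Add(v, 3071537), Add(2365584, 3472337)) = Mul(Add(Rational(-42734275, 570434), 3071537), Add(2365584, 3472337)) = Mul(Rational(1752066402783, 570434), 5837921) = Rational(10228425246201334143, 570434)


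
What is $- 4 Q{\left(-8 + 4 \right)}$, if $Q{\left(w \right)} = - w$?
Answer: $-16$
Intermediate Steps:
$- 4 Q{\left(-8 + 4 \right)} = - 4 \left(- (-8 + 4)\right) = - 4 \left(\left(-1\right) \left(-4\right)\right) = \left(-4\right) 4 = -16$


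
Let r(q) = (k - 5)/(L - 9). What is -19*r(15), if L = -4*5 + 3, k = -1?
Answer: -57/13 ≈ -4.3846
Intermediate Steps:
L = -17 (L = -20 + 3 = -17)
r(q) = 3/13 (r(q) = (-1 - 5)/(-17 - 9) = -6/(-26) = -6*(-1/26) = 3/13)
-19*r(15) = -19*3/13 = -57/13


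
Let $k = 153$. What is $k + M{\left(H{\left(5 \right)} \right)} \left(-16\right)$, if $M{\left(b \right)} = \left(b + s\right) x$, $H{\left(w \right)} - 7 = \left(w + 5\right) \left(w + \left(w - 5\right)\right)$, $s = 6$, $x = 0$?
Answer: $153$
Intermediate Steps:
$H{\left(w \right)} = 7 + \left(-5 + 2 w\right) \left(5 + w\right)$ ($H{\left(w \right)} = 7 + \left(w + 5\right) \left(w + \left(w - 5\right)\right) = 7 + \left(5 + w\right) \left(w + \left(w - 5\right)\right) = 7 + \left(5 + w\right) \left(w + \left(-5 + w\right)\right) = 7 + \left(5 + w\right) \left(-5 + 2 w\right) = 7 + \left(-5 + 2 w\right) \left(5 + w\right)$)
$M{\left(b \right)} = 0$ ($M{\left(b \right)} = \left(b + 6\right) 0 = \left(6 + b\right) 0 = 0$)
$k + M{\left(H{\left(5 \right)} \right)} \left(-16\right) = 153 + 0 \left(-16\right) = 153 + 0 = 153$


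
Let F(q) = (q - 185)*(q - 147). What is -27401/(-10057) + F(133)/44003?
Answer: 1213047699/442538171 ≈ 2.7411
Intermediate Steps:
F(q) = (-185 + q)*(-147 + q)
-27401/(-10057) + F(133)/44003 = -27401/(-10057) + (27195 + 133² - 332*133)/44003 = -27401*(-1/10057) + (27195 + 17689 - 44156)*(1/44003) = 27401/10057 + 728*(1/44003) = 27401/10057 + 728/44003 = 1213047699/442538171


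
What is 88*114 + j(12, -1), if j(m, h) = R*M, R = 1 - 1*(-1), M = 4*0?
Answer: 10032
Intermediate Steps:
M = 0
R = 2 (R = 1 + 1 = 2)
j(m, h) = 0 (j(m, h) = 2*0 = 0)
88*114 + j(12, -1) = 88*114 + 0 = 10032 + 0 = 10032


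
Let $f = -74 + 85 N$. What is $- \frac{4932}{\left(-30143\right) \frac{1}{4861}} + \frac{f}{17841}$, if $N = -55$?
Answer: $\frac{142528349675}{179260421} \approx 795.09$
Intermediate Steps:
$f = -4749$ ($f = -74 + 85 \left(-55\right) = -74 - 4675 = -4749$)
$- \frac{4932}{\left(-30143\right) \frac{1}{4861}} + \frac{f}{17841} = - \frac{4932}{\left(-30143\right) \frac{1}{4861}} - \frac{4749}{17841} = - \frac{4932}{\left(-30143\right) \frac{1}{4861}} - \frac{1583}{5947} = - \frac{4932}{- \frac{30143}{4861}} - \frac{1583}{5947} = \left(-4932\right) \left(- \frac{4861}{30143}\right) - \frac{1583}{5947} = \frac{23974452}{30143} - \frac{1583}{5947} = \frac{142528349675}{179260421}$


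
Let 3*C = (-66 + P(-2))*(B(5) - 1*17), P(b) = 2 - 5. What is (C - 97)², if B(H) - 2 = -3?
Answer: 100489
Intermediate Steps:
B(H) = -1 (B(H) = 2 - 3 = -1)
P(b) = -3
C = 414 (C = ((-66 - 3)*(-1 - 1*17))/3 = (-69*(-1 - 17))/3 = (-69*(-18))/3 = (⅓)*1242 = 414)
(C - 97)² = (414 - 97)² = 317² = 100489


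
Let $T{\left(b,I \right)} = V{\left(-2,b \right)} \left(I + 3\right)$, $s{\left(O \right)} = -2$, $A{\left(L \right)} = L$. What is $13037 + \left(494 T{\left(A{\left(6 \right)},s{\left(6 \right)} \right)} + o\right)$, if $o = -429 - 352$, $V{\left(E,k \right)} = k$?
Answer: $15220$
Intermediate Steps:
$o = -781$
$T{\left(b,I \right)} = b \left(3 + I\right)$ ($T{\left(b,I \right)} = b \left(I + 3\right) = b \left(3 + I\right)$)
$13037 + \left(494 T{\left(A{\left(6 \right)},s{\left(6 \right)} \right)} + o\right) = 13037 - \left(781 - 494 \cdot 6 \left(3 - 2\right)\right) = 13037 - \left(781 - 494 \cdot 6 \cdot 1\right) = 13037 + \left(494 \cdot 6 - 781\right) = 13037 + \left(2964 - 781\right) = 13037 + 2183 = 15220$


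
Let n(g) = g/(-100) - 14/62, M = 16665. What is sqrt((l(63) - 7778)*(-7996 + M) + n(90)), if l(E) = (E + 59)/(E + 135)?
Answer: I*sqrt(7055922644822810)/10230 ≈ 8211.1*I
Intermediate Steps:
n(g) = -7/31 - g/100 (n(g) = g*(-1/100) - 14*1/62 = -g/100 - 7/31 = -7/31 - g/100)
l(E) = (59 + E)/(135 + E)
sqrt((l(63) - 7778)*(-7996 + M) + n(90)) = sqrt(((59 + 63)/(135 + 63) - 7778)*(-7996 + 16665) + (-7/31 - 1/100*90)) = sqrt((122/198 - 7778)*8669 + (-7/31 - 9/10)) = sqrt(((1/198)*122 - 7778)*8669 - 349/310) = sqrt((61/99 - 7778)*8669 - 349/310) = sqrt(-769961/99*8669 - 349/310) = sqrt(-6674791909/99 - 349/310) = sqrt(-2069185526341/30690) = I*sqrt(7055922644822810)/10230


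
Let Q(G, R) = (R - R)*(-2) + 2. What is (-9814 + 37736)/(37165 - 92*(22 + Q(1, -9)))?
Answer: 27922/34957 ≈ 0.79875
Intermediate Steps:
Q(G, R) = 2 (Q(G, R) = 0*(-2) + 2 = 0 + 2 = 2)
(-9814 + 37736)/(37165 - 92*(22 + Q(1, -9))) = (-9814 + 37736)/(37165 - 92*(22 + 2)) = 27922/(37165 - 92*24) = 27922/(37165 - 2208) = 27922/34957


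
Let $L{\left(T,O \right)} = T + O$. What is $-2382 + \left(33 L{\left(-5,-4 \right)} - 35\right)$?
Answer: $-2714$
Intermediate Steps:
$L{\left(T,O \right)} = O + T$
$-2382 + \left(33 L{\left(-5,-4 \right)} - 35\right) = -2382 + \left(33 \left(-4 - 5\right) - 35\right) = -2382 + \left(33 \left(-9\right) - 35\right) = -2382 - 332 = -2714$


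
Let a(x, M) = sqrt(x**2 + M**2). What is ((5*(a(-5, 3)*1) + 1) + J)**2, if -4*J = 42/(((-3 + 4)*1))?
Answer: 3761/4 - 95*sqrt(34) ≈ 386.31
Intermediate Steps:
a(x, M) = sqrt(M**2 + x**2)
J = -21/2 (J = -21/(2*((-3 + 4)*1)) = -21/(2*(1*1)) = -21/(2*1) = -21/2 ≈ -10.500)
((5*(a(-5, 3)*1) + 1) + J)**2 = ((5*(sqrt(3**2 + (-5)**2)*1) + 1) - 21/2)**2 = ((5*(sqrt(9 + 25)*1) + 1) - 21/2)**2 = ((5*(sqrt(34)*1) + 1) - 21/2)**2 = ((5*sqrt(34) + 1) - 21/2)**2 = ((1 + 5*sqrt(34)) - 21/2)**2 = (-19/2 + 5*sqrt(34))**2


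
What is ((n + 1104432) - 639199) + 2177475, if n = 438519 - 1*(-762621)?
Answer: 3843848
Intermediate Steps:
n = 1201140 (n = 438519 + 762621 = 1201140)
((n + 1104432) - 639199) + 2177475 = ((1201140 + 1104432) - 639199) + 2177475 = (2305572 - 639199) + 2177475 = 1666373 + 2177475 = 3843848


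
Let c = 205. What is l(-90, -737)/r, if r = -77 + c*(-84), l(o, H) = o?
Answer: 90/17297 ≈ 0.0052032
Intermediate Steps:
r = -17297 (r = -77 + 205*(-84) = -77 - 17220 = -17297)
l(-90, -737)/r = -90/(-17297) = -90*(-1/17297) = 90/17297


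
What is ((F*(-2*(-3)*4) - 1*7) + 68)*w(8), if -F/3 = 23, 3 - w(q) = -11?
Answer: -22330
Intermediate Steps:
w(q) = 14 (w(q) = 3 - 1*(-11) = 3 + 11 = 14)
F = -69 (F = -3*23 = -69)
((F*(-2*(-3)*4) - 1*7) + 68)*w(8) = ((-69*(-2*(-3))*4 - 1*7) + 68)*14 = ((-414*4 - 7) + 68)*14 = ((-69*24 - 7) + 68)*14 = ((-1656 - 7) + 68)*14 = (-1663 + 68)*14 = -1595*14 = -22330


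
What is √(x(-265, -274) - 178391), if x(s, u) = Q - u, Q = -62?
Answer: I*√178179 ≈ 422.11*I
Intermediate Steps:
x(s, u) = -62 - u
√(x(-265, -274) - 178391) = √((-62 - 1*(-274)) - 178391) = √((-62 + 274) - 178391) = √(212 - 178391) = √(-178179) = I*√178179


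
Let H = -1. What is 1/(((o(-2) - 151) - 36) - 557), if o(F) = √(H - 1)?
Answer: -372/276769 - I*√2/553538 ≈ -0.0013441 - 2.5549e-6*I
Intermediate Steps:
o(F) = I*√2 (o(F) = √(-1 - 1) = √(-2) = I*√2)
1/(((o(-2) - 151) - 36) - 557) = 1/(((I*√2 - 151) - 36) - 557) = 1/(((-151 + I*√2) - 36) - 557) = 1/((-187 + I*√2) - 557) = 1/(-744 + I*√2)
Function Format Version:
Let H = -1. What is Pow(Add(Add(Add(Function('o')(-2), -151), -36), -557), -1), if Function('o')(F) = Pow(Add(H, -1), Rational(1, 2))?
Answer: Add(Rational(-372, 276769), Mul(Rational(-1, 553538), I, Pow(2, Rational(1, 2)))) ≈ Add(-0.0013441, Mul(-2.5549e-6, I))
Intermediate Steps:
Function('o')(F) = Mul(I, Pow(2, Rational(1, 2))) (Function('o')(F) = Pow(Add(-1, -1), Rational(1, 2)) = Pow(-2, Rational(1, 2)) = Mul(I, Pow(2, Rational(1, 2))))
Pow(Add(Add(Add(Function('o')(-2), -151), -36), -557), -1) = Pow(Add(Add(Add(Mul(I, Pow(2, Rational(1, 2))), -151), -36), -557), -1) = Pow(Add(Add(Add(-151, Mul(I, Pow(2, Rational(1, 2)))), -36), -557), -1) = Pow(Add(Add(-187, Mul(I, Pow(2, Rational(1, 2)))), -557), -1) = Pow(Add(-744, Mul(I, Pow(2, Rational(1, 2)))), -1)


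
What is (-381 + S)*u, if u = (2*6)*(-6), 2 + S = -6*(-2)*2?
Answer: 25848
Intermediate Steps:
S = 22 (S = -2 - 6*(-2)*2 = -2 + 12*2 = -2 + 24 = 22)
u = -72 (u = 12*(-6) = -72)
(-381 + S)*u = (-381 + 22)*(-72) = -359*(-72) = 25848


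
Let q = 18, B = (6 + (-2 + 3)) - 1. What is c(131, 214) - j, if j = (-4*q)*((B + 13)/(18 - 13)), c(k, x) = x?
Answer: 2438/5 ≈ 487.60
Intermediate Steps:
B = 6 (B = (6 + 1) - 1 = 7 - 1 = 6)
j = -1368/5 (j = (-4*18)*((6 + 13)/(18 - 13)) = -1368/5 ≈ -273.60)
c(131, 214) - j = 214 - 1*(-1368/5) = 214 + 1368/5 = 2438/5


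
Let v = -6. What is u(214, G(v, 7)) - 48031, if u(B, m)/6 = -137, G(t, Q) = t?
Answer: -48853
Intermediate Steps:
u(B, m) = -822 (u(B, m) = 6*(-137) = -822)
u(214, G(v, 7)) - 48031 = -822 - 48031 = -48853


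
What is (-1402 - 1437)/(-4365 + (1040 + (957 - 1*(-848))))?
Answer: 2839/1520 ≈ 1.8678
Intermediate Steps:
(-1402 - 1437)/(-4365 + (1040 + (957 - 1*(-848)))) = -2839/(-4365 + (1040 + (957 + 848))) = -2839/(-4365 + (1040 + 1805)) = -2839/(-4365 + 2845) = -2839/(-1520) = -2839*(-1/1520) = 2839/1520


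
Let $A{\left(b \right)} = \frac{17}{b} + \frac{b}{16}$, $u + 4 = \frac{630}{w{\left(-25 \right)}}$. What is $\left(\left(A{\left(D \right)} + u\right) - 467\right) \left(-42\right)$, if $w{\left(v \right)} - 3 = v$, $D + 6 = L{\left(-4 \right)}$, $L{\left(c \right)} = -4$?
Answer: $\frac{4638123}{220} \approx 21082.0$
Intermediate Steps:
$D = -10$ ($D = -6 - 4 = -10$)
$w{\left(v \right)} = 3 + v$
$u = - \frac{359}{11}$ ($u = -4 + \frac{630}{3 - 25} = -4 + \frac{630}{-22} = -4 + 630 \left(- \frac{1}{22}\right) = -4 - \frac{315}{11} = - \frac{359}{11} \approx -32.636$)
$A{\left(b \right)} = \frac{17}{b} + \frac{b}{16}$ ($A{\left(b \right)} = \frac{17}{b} + b \frac{1}{16} = \frac{17}{b} + \frac{b}{16}$)
$\left(\left(A{\left(D \right)} + u\right) - 467\right) \left(-42\right) = \left(\left(\left(\frac{17}{-10} + \frac{1}{16} \left(-10\right)\right) - \frac{359}{11}\right) - 467\right) \left(-42\right) = \left(\left(\left(17 \left(- \frac{1}{10}\right) - \frac{5}{8}\right) - \frac{359}{11}\right) - 467\right) \left(-42\right) = \left(\left(\left(- \frac{17}{10} - \frac{5}{8}\right) - \frac{359}{11}\right) - 467\right) \left(-42\right) = \left(\left(- \frac{93}{40} - \frac{359}{11}\right) - 467\right) \left(-42\right) = \left(- \frac{15383}{440} - 467\right) \left(-42\right) = \left(- \frac{220863}{440}\right) \left(-42\right) = \frac{4638123}{220}$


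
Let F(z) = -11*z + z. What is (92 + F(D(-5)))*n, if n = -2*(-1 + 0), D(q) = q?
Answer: 284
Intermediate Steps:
F(z) = -10*z
n = 2 (n = -2*(-1) = 2)
(92 + F(D(-5)))*n = (92 - 10*(-5))*2 = (92 + 50)*2 = 142*2 = 284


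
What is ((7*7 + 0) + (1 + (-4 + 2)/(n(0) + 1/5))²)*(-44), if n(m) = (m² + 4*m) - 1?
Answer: -2695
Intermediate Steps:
n(m) = -1 + m² + 4*m
((7*7 + 0) + (1 + (-4 + 2)/(n(0) + 1/5))²)*(-44) = ((7*7 + 0) + (1 + (-4 + 2)/((-1 + 0² + 4*0) + 1/5))²)*(-44) = ((49 + 0) + (1 - 2/((-1 + 0 + 0) + ⅕))²)*(-44) = (49 + (1 - 2/(-1 + ⅕))²)*(-44) = (49 + (1 - 2/(-⅘))²)*(-44) = (49 + (1 - 2*(-5/4))²)*(-44) = (49 + (1 + 5/2)²)*(-44) = (49 + (7/2)²)*(-44) = (49 + 49/4)*(-44) = (245/4)*(-44) = -2695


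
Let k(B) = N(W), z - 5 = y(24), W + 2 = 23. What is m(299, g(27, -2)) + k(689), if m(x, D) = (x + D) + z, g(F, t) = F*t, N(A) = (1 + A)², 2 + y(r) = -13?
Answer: 719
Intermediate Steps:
y(r) = -15 (y(r) = -2 - 13 = -15)
W = 21 (W = -2 + 23 = 21)
z = -10 (z = 5 - 15 = -10)
k(B) = 484 (k(B) = (1 + 21)² = 22² = 484)
m(x, D) = -10 + D + x (m(x, D) = (x + D) - 10 = (D + x) - 10 = -10 + D + x)
m(299, g(27, -2)) + k(689) = (-10 + 27*(-2) + 299) + 484 = (-10 - 54 + 299) + 484 = 235 + 484 = 719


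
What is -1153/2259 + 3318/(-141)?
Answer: -2552645/106173 ≈ -24.042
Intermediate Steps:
-1153/2259 + 3318/(-141) = -1153*1/2259 + 3318*(-1/141) = -1153/2259 - 1106/47 = -2552645/106173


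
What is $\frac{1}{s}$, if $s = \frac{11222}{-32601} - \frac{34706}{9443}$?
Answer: $- \frac{43978749}{176774236} \approx -0.24878$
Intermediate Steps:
$s = - \frac{176774236}{43978749}$ ($s = 11222 \left(- \frac{1}{32601}\right) - \frac{4958}{1349} = - \frac{11222}{32601} - \frac{4958}{1349} = - \frac{176774236}{43978749} \approx -4.0195$)
$\frac{1}{s} = \frac{1}{- \frac{176774236}{43978749}} = - \frac{43978749}{176774236}$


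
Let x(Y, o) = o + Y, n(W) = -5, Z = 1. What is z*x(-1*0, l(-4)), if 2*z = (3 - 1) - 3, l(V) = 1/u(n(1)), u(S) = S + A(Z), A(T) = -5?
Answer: 1/20 ≈ 0.050000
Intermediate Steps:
u(S) = -5 + S (u(S) = S - 5 = -5 + S)
l(V) = -1/10 (l(V) = 1/(-5 - 5) = 1/(-10) = -1/10)
x(Y, o) = Y + o
z = -1/2 (z = ((3 - 1) - 3)/2 = (2 - 3)/2 = (1/2)*(-1) = -1/2 ≈ -0.50000)
z*x(-1*0, l(-4)) = -(-1*0 - 1/10)/2 = -(0 - 1/10)/2 = -1/2*(-1/10) = 1/20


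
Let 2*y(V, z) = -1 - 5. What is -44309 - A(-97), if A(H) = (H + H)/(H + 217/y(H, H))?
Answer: -11254777/254 ≈ -44310.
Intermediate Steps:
y(V, z) = -3 (y(V, z) = (-1 - 5)/2 = (½)*(-6) = -3)
A(H) = 2*H/(-217/3 + H) (A(H) = (H + H)/(H + 217/(-3)) = (2*H)/(H + 217*(-⅓)) = (2*H)/(H - 217/3) = (2*H)/(-217/3 + H) = 2*H/(-217/3 + H))
-44309 - A(-97) = -44309 - 6*(-97)/(-217 + 3*(-97)) = -44309 - 6*(-97)/(-217 - 291) = -44309 - 6*(-97)/(-508) = -44309 - 6*(-97)*(-1)/508 = -44309 - 1*291/254 = -44309 - 291/254 = -11254777/254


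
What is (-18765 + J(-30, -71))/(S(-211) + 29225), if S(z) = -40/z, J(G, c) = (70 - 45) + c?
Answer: -3969121/6166515 ≈ -0.64366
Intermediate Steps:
J(G, c) = 25 + c
(-18765 + J(-30, -71))/(S(-211) + 29225) = (-18765 + (25 - 71))/(-40/(-211) + 29225) = (-18765 - 46)/(-40*(-1/211) + 29225) = -18811/(40/211 + 29225) = -18811/6166515/211 = -18811*211/6166515 = -3969121/6166515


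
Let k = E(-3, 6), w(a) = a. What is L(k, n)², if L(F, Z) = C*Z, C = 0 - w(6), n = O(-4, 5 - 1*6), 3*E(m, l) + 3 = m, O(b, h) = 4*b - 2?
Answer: 11664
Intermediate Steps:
O(b, h) = -2 + 4*b
E(m, l) = -1 + m/3
k = -2 (k = -1 + (⅓)*(-3) = -1 - 1 = -2)
n = -18 (n = -2 + 4*(-4) = -2 - 16 = -18)
C = -6 (C = 0 - 1*6 = 0 - 6 = -6)
L(F, Z) = -6*Z
L(k, n)² = (-6*(-18))² = 108² = 11664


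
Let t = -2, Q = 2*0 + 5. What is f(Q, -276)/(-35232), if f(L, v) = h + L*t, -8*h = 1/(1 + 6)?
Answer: 187/657664 ≈ 0.00028434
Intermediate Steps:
h = -1/56 (h = -1/(8*(1 + 6)) = -⅛/7 = -⅛*⅐ = -1/56 ≈ -0.017857)
Q = 5 (Q = 0 + 5 = 5)
f(L, v) = -1/56 - 2*L (f(L, v) = -1/56 + L*(-2) = -1/56 - 2*L)
f(Q, -276)/(-35232) = (-1/56 - 2*5)/(-35232) = (-1/56 - 10)*(-1/35232) = -561/56*(-1/35232) = 187/657664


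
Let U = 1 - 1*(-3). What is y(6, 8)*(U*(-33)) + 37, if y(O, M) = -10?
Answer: 1357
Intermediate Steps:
U = 4 (U = 1 + 3 = 4)
y(6, 8)*(U*(-33)) + 37 = -40*(-33) + 37 = -10*(-132) + 37 = 1320 + 37 = 1357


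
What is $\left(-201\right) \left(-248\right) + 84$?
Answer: $49932$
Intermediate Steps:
$\left(-201\right) \left(-248\right) + 84 = 49848 + 84 = 49932$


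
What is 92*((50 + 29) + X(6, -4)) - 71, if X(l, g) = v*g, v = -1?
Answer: 7565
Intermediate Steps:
X(l, g) = -g
92*((50 + 29) + X(6, -4)) - 71 = 92*((50 + 29) - 1*(-4)) - 71 = 92*(79 + 4) - 71 = 92*83 - 71 = 7636 - 71 = 7565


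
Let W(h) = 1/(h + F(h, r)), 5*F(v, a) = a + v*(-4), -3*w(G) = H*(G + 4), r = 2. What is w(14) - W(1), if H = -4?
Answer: 67/3 ≈ 22.333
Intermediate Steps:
w(G) = 16/3 + 4*G/3 (w(G) = -(-4)*(G + 4)/3 = -(-4)*(4 + G)/3 = -(-16 - 4*G)/3 = 16/3 + 4*G/3)
F(v, a) = -4*v/5 + a/5 (F(v, a) = (a + v*(-4))/5 = (a - 4*v)/5 = -4*v/5 + a/5)
W(h) = 1/(⅖ + h/5) (W(h) = 1/(h + (-4*h/5 + (⅕)*2)) = 1/(h + (-4*h/5 + ⅖)) = 1/(h + (⅖ - 4*h/5)) = 1/(⅖ + h/5))
w(14) - W(1) = (16/3 + (4/3)*14) - 5/(2 + 1) = (16/3 + 56/3) - 5/3 = 24 - 5/3 = 67/3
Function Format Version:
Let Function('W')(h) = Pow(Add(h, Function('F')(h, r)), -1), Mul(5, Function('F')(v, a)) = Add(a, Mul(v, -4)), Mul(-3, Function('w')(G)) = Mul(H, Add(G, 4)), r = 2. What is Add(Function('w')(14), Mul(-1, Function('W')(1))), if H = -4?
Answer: Rational(67, 3) ≈ 22.333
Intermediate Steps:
Function('w')(G) = Add(Rational(16, 3), Mul(Rational(4, 3), G)) (Function('w')(G) = Mul(Rational(-1, 3), Mul(-4, Add(G, 4))) = Mul(Rational(-1, 3), Mul(-4, Add(4, G))) = Mul(Rational(-1, 3), Add(-16, Mul(-4, G))) = Add(Rational(16, 3), Mul(Rational(4, 3), G)))
Function('F')(v, a) = Add(Mul(Rational(-4, 5), v), Mul(Rational(1, 5), a)) (Function('F')(v, a) = Mul(Rational(1, 5), Add(a, Mul(v, -4))) = Mul(Rational(1, 5), Add(a, Mul(-4, v))) = Add(Mul(Rational(-4, 5), v), Mul(Rational(1, 5), a)))
Function('W')(h) = Pow(Add(Rational(2, 5), Mul(Rational(1, 5), h)), -1) (Function('W')(h) = Pow(Add(h, Add(Mul(Rational(-4, 5), h), Mul(Rational(1, 5), 2))), -1) = Pow(Add(h, Add(Mul(Rational(-4, 5), h), Rational(2, 5))), -1) = Pow(Add(h, Add(Rational(2, 5), Mul(Rational(-4, 5), h))), -1) = Pow(Add(Rational(2, 5), Mul(Rational(1, 5), h)), -1))
Add(Function('w')(14), Mul(-1, Function('W')(1))) = Add(Add(Rational(16, 3), Mul(Rational(4, 3), 14)), Mul(-1, Mul(5, Pow(Add(2, 1), -1)))) = Add(Add(Rational(16, 3), Rational(56, 3)), Mul(-1, Mul(5, Pow(3, -1)))) = Add(24, Mul(-1, Mul(5, Rational(1, 3)))) = Add(24, Mul(-1, Rational(5, 3))) = Add(24, Rational(-5, 3)) = Rational(67, 3)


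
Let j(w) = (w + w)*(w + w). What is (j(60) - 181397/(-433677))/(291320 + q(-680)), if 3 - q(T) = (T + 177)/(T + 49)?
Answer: 3940677154307/79720375287870 ≈ 0.049431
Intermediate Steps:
j(w) = 4*w² (j(w) = (2*w)*(2*w) = 4*w²)
q(T) = 3 - (177 + T)/(49 + T) (q(T) = 3 - (T + 177)/(T + 49) = 3 - (177 + T)/(49 + T))
(j(60) - 181397/(-433677))/(291320 + q(-680)) = (4*60² - 181397/(-433677))/(291320 + 2*(-15 - 680)/(49 - 680)) = (4*3600 - 181397*(-1/433677))/(291320 + 2*(-695)/(-631)) = (14400 + 181397/433677)/(291320 + 2*(-1/631)*(-695)) = 6245130197/(433677*(291320 + 1390/631)) = 6245130197/(433677*(183824310/631)) = (6245130197/433677)*(631/183824310) = 3940677154307/79720375287870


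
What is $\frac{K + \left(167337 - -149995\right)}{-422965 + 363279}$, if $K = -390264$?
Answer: $\frac{36466}{29843} \approx 1.2219$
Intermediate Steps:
$\frac{K + \left(167337 - -149995\right)}{-422965 + 363279} = \frac{-390264 + \left(167337 - -149995\right)}{-422965 + 363279} = \frac{-390264 + \left(167337 + 149995\right)}{-59686} = \left(-390264 + 317332\right) \left(- \frac{1}{59686}\right) = \left(-72932\right) \left(- \frac{1}{59686}\right) = \frac{36466}{29843}$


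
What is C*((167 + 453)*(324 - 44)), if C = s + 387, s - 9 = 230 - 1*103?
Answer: 90792800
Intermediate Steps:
s = 136 (s = 9 + (230 - 1*103) = 9 + (230 - 103) = 9 + 127 = 136)
C = 523 (C = 136 + 387 = 523)
C*((167 + 453)*(324 - 44)) = 523*((167 + 453)*(324 - 44)) = 523*(620*280) = 523*173600 = 90792800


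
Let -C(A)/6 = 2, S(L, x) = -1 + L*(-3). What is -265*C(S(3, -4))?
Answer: 3180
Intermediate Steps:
S(L, x) = -1 - 3*L
C(A) = -12 (C(A) = -6*2 = -12)
-265*C(S(3, -4)) = -265*(-12) = 3180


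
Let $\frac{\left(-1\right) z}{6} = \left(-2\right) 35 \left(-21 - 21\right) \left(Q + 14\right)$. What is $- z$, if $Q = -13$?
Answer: $17640$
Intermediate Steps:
$z = -17640$ ($z = - 6 \left(-2\right) 35 \left(-21 - 21\right) \left(-13 + 14\right) = - 6 \left(- 70 \left(\left(-42\right) 1\right)\right) = - 6 \left(\left(-70\right) \left(-42\right)\right) = \left(-6\right) 2940 = -17640$)
$- z = \left(-1\right) \left(-17640\right) = 17640$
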